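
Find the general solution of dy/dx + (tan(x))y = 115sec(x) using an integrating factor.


P(x) = tan(x) ⇒ μ = e^(∫tan(x)dx) = sec(x).
(sec(x) y)' = 115sec²(x) ⇒ sec(x) y = 115tan(x) + C.
Multiply by cos(x): y = 115sin(x) + C·cos(x).


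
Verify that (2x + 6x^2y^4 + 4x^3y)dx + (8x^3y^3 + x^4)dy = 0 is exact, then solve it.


Check exactness: ∂M/∂y = 24x^2y^3 + 4x^3 and ∂N/∂x = 24x^2y^3 + 4x^3; equal, so the equation is exact.
Integrate M with respect to x (treating y as constant): ∫M dx = x^2 + 2x^3y^4 + x^4y + h(y).
Differentiate w.r.t. y and set equal to N: all terms match, so h'(y) = 0 and h is a constant absorbed into C.
General solution: x^2 + 2x^3y^4 + x^4y = C.


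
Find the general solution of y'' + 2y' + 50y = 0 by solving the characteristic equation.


Characteristic equation: r² + 2r + 50 = 0.
Discriminant is negative; roots r = -1 ± 7i (complex conjugate pair).
General solution uses e^(α x)(C₁ cos(β x) + C₂ sin(β x)): y = e^(-x)(C₁cos(7x) + C₂sin(7x)).


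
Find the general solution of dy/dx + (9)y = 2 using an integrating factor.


P(x) = 9, Q(x) = 2; integrating factor μ = e^(9x).
(μ y)' = 2e^(9x) ⇒ μ y = (2/9)e^(9x) + C.
Divide by μ: y = 2/9 + Ce^(-9x).


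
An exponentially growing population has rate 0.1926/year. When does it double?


Exponential growth: P(t) = P₀ e^(0.1926t). Set P(t)/P₀ = 2: e^(0.1926t) = 2.
Solve: t = ln(2)/0.1926 ≈ 3.60 years.


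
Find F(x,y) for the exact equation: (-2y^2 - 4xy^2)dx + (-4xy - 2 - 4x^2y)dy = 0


Check exactness: ∂M/∂y = -4y - 8xy and ∂N/∂x = -4y - 8xy; equal, so the equation is exact.
Integrate M with respect to x (treating y as constant): ∫M dx = -2xy^2 - 2x^2y^2 + h(y).
Differentiate w.r.t. y and set equal to N: the x-dependent terms already match, leaving h'(y) = -2. Integrate: h(y) = -2y.
So F(x,y) = -2xy^2 - 2y - 2x^2y^2.
General solution: -2xy^2 - 2y - 2x^2y^2 = C.


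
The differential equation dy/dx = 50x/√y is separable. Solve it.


Separate: √y dy = 50x dx.
Integrate: (2/3)y^(3/2) = 25x² + C.


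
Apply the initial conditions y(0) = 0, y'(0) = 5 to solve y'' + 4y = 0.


Characteristic roots of r² + 4 = 0 are ±2i, so y = C₁cos(2x) + C₂sin(2x).
Apply y(0) = 0: C₁ = 0. Differentiate and apply y'(0) = 5: 2·C₂ = 5, so C₂ = 5/2.
Particular solution: y = (5/2)sin(2x).


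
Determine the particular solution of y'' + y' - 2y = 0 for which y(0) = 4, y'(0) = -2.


Characteristic roots of r² + r - 2 = 0 are 1, -2.
General solution y = c₁ e^(x) + c₂ e^(-2x).
Apply y(0) = 4: c₁ + c₂ = 4. Apply y'(0) = -2: 1 c₁ - 2 c₂ = -2.
Solve: c₁ = 2, c₂ = 2.
Particular solution: y = 2e^(x) + 2e^(-2x).


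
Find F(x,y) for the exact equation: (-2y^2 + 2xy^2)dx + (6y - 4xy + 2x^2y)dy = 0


Check exactness: ∂M/∂y = -4y + 4xy and ∂N/∂x = -4y + 4xy; equal, so the equation is exact.
Integrate M with respect to x (treating y as constant): ∫M dx = -2xy^2 + x^2y^2 + h(y).
Differentiate w.r.t. y and set equal to N: the x-dependent terms already match, leaving h'(y) = 6y. Integrate: h(y) = 3y^2.
So F(x,y) = 3y^2 - 2xy^2 + x^2y^2.
General solution: 3y^2 - 2xy^2 + x^2y^2 = C.


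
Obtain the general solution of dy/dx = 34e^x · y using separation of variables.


Separate variables: dy/y = 34e^x dx.
Integrate: ln|y| = 34e^x + C₀.
Exponentiate: y = Ce^(34e^x).


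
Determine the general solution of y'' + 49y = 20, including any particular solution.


Homogeneous part: r² + 49 = 0 ⇒ r = ±7i, so y_h = C₁cos(7x) + C₂sin(7x).
Try constant y_p = A; plug in: 49A = 20 ⇒ A = 20/49.
General solution: y = C₁cos(7x) + C₂sin(7x) + 20/49.


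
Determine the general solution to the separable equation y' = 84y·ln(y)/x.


Separate: dy/[y ln(y)] = 84 dx/x.
Substitute u = ln(y): du/u = 84 dx/x.
Integrate: ln|ln(y)| = 84ln|x| + C₀, hence ln(y) = C·x^84.


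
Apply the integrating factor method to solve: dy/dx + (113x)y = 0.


P(x) = 113x ⇒ μ = e^((113/2)x²).
Q(x) = 0 so μ y is constant: y = Ce^(-(113/2)x²).


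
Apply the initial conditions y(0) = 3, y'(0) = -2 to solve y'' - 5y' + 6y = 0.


Characteristic roots of r² - 5r + 6 = 0 are 3, 2.
General solution y = c₁ e^(3x) + c₂ e^(2x).
Apply y(0) = 3: c₁ + c₂ = 3. Apply y'(0) = -2: 3 c₁ + 2 c₂ = -2.
Solve: c₁ = -8, c₂ = 11.
Particular solution: y = -8e^(3x) + 11e^(2x).


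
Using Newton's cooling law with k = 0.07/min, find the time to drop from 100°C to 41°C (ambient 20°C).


From T(t) = T_a + (T₀ - T_a)e^(-kt), set T(t) = 41:
(41 - 20) / (100 - 20) = e^(-0.07t), so t = -ln(0.263)/0.07 ≈ 19.1 minutes.


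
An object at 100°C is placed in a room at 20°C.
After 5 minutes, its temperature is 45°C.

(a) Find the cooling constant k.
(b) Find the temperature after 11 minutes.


Newton's law: T(t) = T_a + (T₀ - T_a)e^(-kt).
(a) Use T(5) = 45: (45 - 20)/(100 - 20) = e^(-k·5), so k = -ln(0.312)/5 ≈ 0.2326.
(b) Apply k to t = 11: T(11) = 20 + (80)e^(-2.559) ≈ 26.2°C.


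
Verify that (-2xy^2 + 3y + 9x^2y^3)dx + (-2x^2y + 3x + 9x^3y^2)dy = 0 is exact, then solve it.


Check exactness: ∂M/∂y = -4xy + 3 + 27x^2y^2 and ∂N/∂x = -4xy + 3 + 27x^2y^2; equal, so the equation is exact.
Integrate M with respect to x (treating y as constant): ∫M dx = -x^2y^2 + 3xy + 3x^3y^3 + h(y).
Differentiate w.r.t. y and set equal to N: all terms match, so h'(y) = 0 and h is a constant absorbed into C.
General solution: -x^2y^2 + 3xy + 3x^3y^3 = C.


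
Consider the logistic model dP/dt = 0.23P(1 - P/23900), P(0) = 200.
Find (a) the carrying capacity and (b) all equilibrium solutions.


Logistic ODE dP/dt = 0.23P(1 - P/23900) has equilibria where dP/dt = 0, i.e. P = 0 or P = 23900.
The coefficient (1 - P/K) = 0 when P = K, identifying K = 23900 as the carrying capacity.
(a) K = 23900; (b) equilibria P = 0 and P = 23900.


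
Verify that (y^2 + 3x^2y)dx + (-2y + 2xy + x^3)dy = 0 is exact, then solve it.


Check exactness: ∂M/∂y = 2y + 3x^2 and ∂N/∂x = 2y + 3x^2; equal, so the equation is exact.
Integrate M with respect to x (treating y as constant): ∫M dx = xy^2 + x^3y + h(y).
Differentiate w.r.t. y and set equal to N: the x-dependent terms already match, leaving h'(y) = -2y. Integrate: h(y) = -y^2.
So F(x,y) = -y^2 + xy^2 + x^3y.
General solution: -y^2 + xy^2 + x^3y = C.


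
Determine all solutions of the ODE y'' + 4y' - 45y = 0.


Characteristic equation: r² + 4r - 45 = 0.
Factor: (r - 5)(r + 9) = 0 ⇒ r = 5, -9 (distinct real).
General solution: y = C₁e^(5x) + C₂e^(-9x).


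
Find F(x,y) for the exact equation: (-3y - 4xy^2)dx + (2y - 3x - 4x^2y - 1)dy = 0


Check exactness: ∂M/∂y = -3 - 8xy and ∂N/∂x = -3 - 8xy; equal, so the equation is exact.
Integrate M with respect to x (treating y as constant): ∫M dx = -3xy - 2x^2y^2 + h(y).
Differentiate w.r.t. y and set equal to N: the x-dependent terms already match, leaving h'(y) = 2y - 1. Integrate: h(y) = y^2 - y.
So F(x,y) = y^2 - 3xy - 2x^2y^2 - y.
General solution: y^2 - 3xy - 2x^2y^2 - y = C.


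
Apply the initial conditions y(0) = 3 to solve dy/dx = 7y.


General solution of y' = 7y is y = Ce^(7x).
Apply y(0) = 3: C = 3.
Particular solution: y = 3e^(7x).


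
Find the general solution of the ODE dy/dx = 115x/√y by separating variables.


Separate: √y dy = 115x dx.
Integrate: (2/3)y^(3/2) = (115/2)x² + C.


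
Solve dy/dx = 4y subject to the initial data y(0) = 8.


General solution of y' = 4y is y = Ce^(4x).
Apply y(0) = 8: C = 8.
Particular solution: y = 8e^(4x).


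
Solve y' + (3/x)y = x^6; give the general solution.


P(x) = 3/x ⇒ μ = x^3.
(x^3 y)' = x^9 ⇒ x^3 y = x^10/(10) + C.
Solve for y: y = (1/10)x^7 + C/x^3.


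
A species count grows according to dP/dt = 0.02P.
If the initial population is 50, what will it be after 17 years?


The ODE dP/dt = 0.02P has solution P(t) = P(0)e^(0.02t).
Substitute P(0) = 50 and t = 17: P(17) = 50 e^(0.34) ≈ 70.


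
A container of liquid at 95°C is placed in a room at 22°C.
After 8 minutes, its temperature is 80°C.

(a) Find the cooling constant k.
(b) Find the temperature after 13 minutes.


Newton's law: T(t) = T_a + (T₀ - T_a)e^(-kt).
(a) Use T(8) = 80: (80 - 22)/(95 - 22) = e^(-k·8), so k = -ln(0.795)/8 ≈ 0.0288.
(b) Apply k to t = 13: T(13) = 22 + (73)e^(-0.374) ≈ 72.2°C.


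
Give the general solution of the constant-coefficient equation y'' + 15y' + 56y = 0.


Characteristic equation: r² + 15r + 56 = 0.
Factor: (r + 8)(r + 7) = 0 ⇒ r = -8, -7 (distinct real).
General solution: y = C₁e^(-8x) + C₂e^(-7x).


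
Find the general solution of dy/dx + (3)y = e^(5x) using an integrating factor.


P(x) = 3 ⇒ μ = e^(3x).
(μ y)' = e^(8x) ⇒ μ y = e^(8x)/8 + C.
Divide by μ: y = (1/8)e^(5x) + Ce^(-3x).


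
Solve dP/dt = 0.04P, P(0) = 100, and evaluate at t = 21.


The ODE dP/dt = 0.04P has solution P(t) = P(0)e^(0.04t).
Substitute P(0) = 100 and t = 21: P(21) = 100 e^(0.84) ≈ 232.


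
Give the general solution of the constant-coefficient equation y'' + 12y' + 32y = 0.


Characteristic equation: r² + 12r + 32 = 0.
Factor: (r + 8)(r + 4) = 0 ⇒ r = -8, -4 (distinct real).
General solution: y = C₁e^(-8x) + C₂e^(-4x).


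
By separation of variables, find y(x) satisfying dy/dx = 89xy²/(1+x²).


Separate: dy/y² = 89x/(1+x²) dx.
Integrate LHS: ∫ dy/y² = -1/y.
Integrate RHS via u = 1+x²: (89/2)ln(1+x²) + C.
Result: -1/y = (89/2)ln(1+x²) + C.


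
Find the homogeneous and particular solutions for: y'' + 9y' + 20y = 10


Characteristic roots of r² + 9r + 20 = 0 are -4, -5.
y_h = C₁e^(-4x) + C₂e^(-5x).
Constant forcing; try y_p = A. Then 20A = 10 ⇒ A = 1/2.
General solution: y = C₁e^(-4x) + C₂e^(-5x) + 1/2.


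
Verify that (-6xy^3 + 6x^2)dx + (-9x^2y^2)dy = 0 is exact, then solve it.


Check exactness: ∂M/∂y = -18xy^2 and ∂N/∂x = -18xy^2; equal, so the equation is exact.
Integrate M with respect to x (treating y as constant): ∫M dx = -3x^2y^3 + 2x^3 + h(y).
Differentiate w.r.t. y and set equal to N: all terms match, so h'(y) = 0 and h is a constant absorbed into C.
General solution: -3x^2y^3 + 2x^3 = C.


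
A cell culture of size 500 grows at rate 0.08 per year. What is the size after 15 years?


The ODE dP/dt = 0.08P has solution P(t) = P(0)e^(0.08t).
Substitute P(0) = 500 and t = 15: P(15) = 500 e^(1.20) ≈ 1660.


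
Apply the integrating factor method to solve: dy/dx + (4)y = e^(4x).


P(x) = 4 ⇒ μ = e^(4x).
(μ y)' = e^(8x) ⇒ μ y = e^(8x)/8 + C.
Divide by μ: y = (1/8)e^(4x) + Ce^(-4x).


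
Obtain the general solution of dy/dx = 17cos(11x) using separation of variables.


g(y) = 1, so integrate directly: y = ∫ 17cos(11x) dx = (17/11)sin(11x) + C.


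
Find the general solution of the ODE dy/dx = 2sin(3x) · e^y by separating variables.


Separate: e^(-y) dy = 2sin(3x) dx.
Integrate: -e^(-y) = -(2/3)cos(3x) + C₀.
Rearrange: e^(-y) = (2/3)cos(3x) + C.


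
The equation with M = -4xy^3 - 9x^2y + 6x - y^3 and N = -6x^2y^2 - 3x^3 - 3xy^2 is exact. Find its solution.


Check exactness: ∂M/∂y = -12xy^2 - 9x^2 - 3y^2 and ∂N/∂x = -12xy^2 - 9x^2 - 3y^2; equal, so the equation is exact.
Integrate M with respect to x (treating y as constant): ∫M dx = -2x^2y^3 - 3x^3y + 3x^2 - xy^3 + h(y).
Differentiate w.r.t. y and set equal to N: all terms match, so h'(y) = 0 and h is a constant absorbed into C.
General solution: -2x^2y^3 - 3x^3y + 3x^2 - xy^3 = C.


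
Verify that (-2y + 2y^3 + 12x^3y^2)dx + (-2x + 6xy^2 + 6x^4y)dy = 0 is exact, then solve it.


Check exactness: ∂M/∂y = -2 + 6y^2 + 24x^3y and ∂N/∂x = -2 + 6y^2 + 24x^3y; equal, so the equation is exact.
Integrate M with respect to x (treating y as constant): ∫M dx = -2xy + 2xy^3 + 3x^4y^2 + h(y).
Differentiate w.r.t. y and set equal to N: all terms match, so h'(y) = 0 and h is a constant absorbed into C.
General solution: -2xy + 2xy^3 + 3x^4y^2 = C.


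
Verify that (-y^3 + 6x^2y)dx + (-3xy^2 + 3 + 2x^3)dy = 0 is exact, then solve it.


Check exactness: ∂M/∂y = -3y^2 + 6x^2 and ∂N/∂x = -3y^2 + 6x^2; equal, so the equation is exact.
Integrate M with respect to x (treating y as constant): ∫M dx = -xy^3 + 2x^3y + h(y).
Differentiate w.r.t. y and set equal to N: the x-dependent terms already match, leaving h'(y) = 3. Integrate: h(y) = 3y.
So F(x,y) = -xy^3 + 3y + 2x^3y.
General solution: -xy^3 + 3y + 2x^3y = C.


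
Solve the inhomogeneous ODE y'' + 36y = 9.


Homogeneous part: r² + 36 = 0 ⇒ r = ±6i, so y_h = C₁cos(6x) + C₂sin(6x).
Try constant y_p = A; plug in: 36A = 9 ⇒ A = 1/4.
General solution: y = C₁cos(6x) + C₂sin(6x) + 1/4.


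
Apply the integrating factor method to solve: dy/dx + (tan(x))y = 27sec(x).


P(x) = tan(x) ⇒ μ = e^(∫tan(x)dx) = sec(x).
(sec(x) y)' = 27sec²(x) ⇒ sec(x) y = 27tan(x) + C.
Multiply by cos(x): y = 27sin(x) + C·cos(x).


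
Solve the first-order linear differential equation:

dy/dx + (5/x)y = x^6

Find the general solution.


P(x) = 5/x ⇒ μ = x^5.
(x^5 y)' = x^5·x^6 = x^11.
Integrate: x^5 y = x^12/(12) + C.
Solve for y: y = (1/12)x^7 + C/x^5.


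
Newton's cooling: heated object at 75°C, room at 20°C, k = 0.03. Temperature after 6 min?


Newton's law: dT/dt = -k(T - T_a) has solution T(t) = T_a + (T₀ - T_a)e^(-kt).
Plug in T_a = 20, T₀ = 75, k = 0.03, t = 6: T(6) = 20 + (55)e^(-0.18) ≈ 65.9°C.


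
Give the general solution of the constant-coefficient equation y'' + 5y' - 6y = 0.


Characteristic equation: r² + 5r - 6 = 0.
Factor: (r - 1)(r + 6) = 0 ⇒ r = 1, -6 (distinct real).
General solution: y = C₁e^(x) + C₂e^(-6x).


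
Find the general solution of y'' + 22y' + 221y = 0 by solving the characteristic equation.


Characteristic equation: r² + 22r + 221 = 0.
Discriminant is negative; roots r = -11 ± 10i (complex conjugate pair).
General solution uses e^(α x)(C₁ cos(β x) + C₂ sin(β x)): y = e^(-11x)(C₁cos(10x) + C₂sin(10x)).


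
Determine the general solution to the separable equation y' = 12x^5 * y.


Separate variables: dy/y = 12x^5 dx.
Integrate: ln|y| = 2x^6 + C₀.
Exponentiate: y = Ce^(2x^6).


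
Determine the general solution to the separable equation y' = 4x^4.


Integrate both sides with respect to x: y = ∫ 4x^4 dx = (4/5)x^5 + C.


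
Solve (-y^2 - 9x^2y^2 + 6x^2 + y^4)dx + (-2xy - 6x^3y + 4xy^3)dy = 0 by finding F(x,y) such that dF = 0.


Check exactness: ∂M/∂y = -2y - 18x^2y + 4y^3 and ∂N/∂x = -2y - 18x^2y + 4y^3; equal, so the equation is exact.
Integrate M with respect to x (treating y as constant): ∫M dx = -xy^2 - 3x^3y^2 + 2x^3 + xy^4 + h(y).
Differentiate w.r.t. y and set equal to N: all terms match, so h'(y) = 0 and h is a constant absorbed into C.
General solution: -xy^2 - 3x^3y^2 + 2x^3 + xy^4 = C.


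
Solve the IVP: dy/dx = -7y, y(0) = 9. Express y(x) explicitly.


General solution of y' = -7y is y = Ce^(-7x).
Apply y(0) = 9: C = 9.
Particular solution: y = 9e^(-7x).


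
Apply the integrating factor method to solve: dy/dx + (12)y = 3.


P(x) = 12, Q(x) = 3; integrating factor μ = e^(12x).
(μ y)' = 3e^(12x) ⇒ μ y = (1/4)e^(12x) + C.
Divide by μ: y = 1/4 + Ce^(-12x).


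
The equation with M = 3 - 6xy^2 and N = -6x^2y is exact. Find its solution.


Check exactness: ∂M/∂y = -12xy and ∂N/∂x = -12xy; equal, so the equation is exact.
Integrate M with respect to x (treating y as constant): ∫M dx = 3x - 3x^2y^2 + h(y).
Differentiate w.r.t. y and set equal to N: all terms match, so h'(y) = 0 and h is a constant absorbed into C.
General solution: 3x - 3x^2y^2 = C.


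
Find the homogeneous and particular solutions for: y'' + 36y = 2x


Homogeneous: r² + 36 = 0 ⇒ r = ±6i, y_h = C₁cos(6x) + C₂sin(6x).
Polynomial forcing; try y_p = Ax + B. Then y_p'' + 36 y_p = 36(Ax + B) = 2x, so B = 0 and A = 1/18.
General solution: y = C₁cos(6x) + C₂sin(6x) + (1/18)x.


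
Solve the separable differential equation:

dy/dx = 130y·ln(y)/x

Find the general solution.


Separate: dy/[y ln(y)] = 130 dx/x.
Substitute u = ln(y): du/u = 130 dx/x.
Integrate: ln|ln(y)| = 130ln|x| + C₀, hence ln(y) = C·x^130.


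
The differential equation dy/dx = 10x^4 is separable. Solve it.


Integrate both sides with respect to x: y = ∫ 10x^4 dx = 2x^5 + C.


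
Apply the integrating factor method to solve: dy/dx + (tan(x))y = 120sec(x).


P(x) = tan(x) ⇒ μ = e^(∫tan(x)dx) = sec(x).
(sec(x) y)' = 120sec²(x) ⇒ sec(x) y = 120tan(x) + C.
Multiply by cos(x): y = 120sin(x) + C·cos(x).


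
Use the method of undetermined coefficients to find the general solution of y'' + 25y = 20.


Homogeneous part: r² + 25 = 0 ⇒ r = ±5i, so y_h = C₁cos(5x) + C₂sin(5x).
Try constant y_p = A; plug in: 25A = 20 ⇒ A = 4/5.
General solution: y = C₁cos(5x) + C₂sin(5x) + 4/5.


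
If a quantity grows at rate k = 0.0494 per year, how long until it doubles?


Exponential growth: P(t) = P₀ e^(0.0494t). Set P(t)/P₀ = 2: e^(0.0494t) = 2.
Solve: t = ln(2)/0.0494 ≈ 14.03 years.


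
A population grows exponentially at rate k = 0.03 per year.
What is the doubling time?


Exponential growth: P(t) = P₀ e^(0.03t). Set P(t)/P₀ = 2: e^(0.03t) = 2.
Solve: t = ln(2)/0.03 ≈ 23.10 years.


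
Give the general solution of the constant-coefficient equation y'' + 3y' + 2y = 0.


Characteristic equation: r² + 3r + 2 = 0.
Factor: (r + 1)(r + 2) = 0 ⇒ r = -1, -2 (distinct real).
General solution: y = C₁e^(-x) + C₂e^(-2x).


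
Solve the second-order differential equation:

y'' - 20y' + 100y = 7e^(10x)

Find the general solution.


Characteristic polynomial (r - 10)² = 0; repeated root r = 10.
y_h = (C₁ + C₂x)e^(10x). Forcing matches the repeated root (resonance), so try y_p = Ax² e^(10x).
Substitute and solve for A: 2A = 7, so A = 7/2.
General solution: y = (C₁ + C₂x + (7/2)x²)e^(10x).


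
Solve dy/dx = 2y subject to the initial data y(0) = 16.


General solution of y' = 2y is y = Ce^(2x).
Apply y(0) = 16: C = 16.
Particular solution: y = 16e^(2x).


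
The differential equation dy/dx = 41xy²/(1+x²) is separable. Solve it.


Separate: dy/y² = 41x/(1+x²) dx.
Integrate LHS: ∫ dy/y² = -1/y.
Integrate RHS via u = 1+x²: (41/2)ln(1+x²) + C.
Result: -1/y = (41/2)ln(1+x²) + C.


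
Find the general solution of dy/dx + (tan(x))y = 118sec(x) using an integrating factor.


P(x) = tan(x) ⇒ μ = e^(∫tan(x)dx) = sec(x).
(sec(x) y)' = 118sec²(x) ⇒ sec(x) y = 118tan(x) + C.
Multiply by cos(x): y = 118sin(x) + C·cos(x).


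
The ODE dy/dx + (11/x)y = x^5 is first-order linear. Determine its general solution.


P(x) = 11/x ⇒ μ = x^11.
(x^11 y)' = x^16 ⇒ x^11 y = x^17/(17) + C.
Solve for y: y = (1/17)x^6 + C/x^11.


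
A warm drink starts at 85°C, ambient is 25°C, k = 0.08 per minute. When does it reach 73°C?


From T(t) = T_a + (T₀ - T_a)e^(-kt), set T(t) = 73:
(73 - 25) / (85 - 25) = e^(-0.08t), so t = -ln(0.800)/0.08 ≈ 2.8 minutes.


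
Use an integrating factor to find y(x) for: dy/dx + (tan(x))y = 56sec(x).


P(x) = tan(x) ⇒ μ = e^(∫tan(x)dx) = sec(x).
(sec(x) y)' = 56sec²(x) ⇒ sec(x) y = 56tan(x) + C.
Multiply by cos(x): y = 56sin(x) + C·cos(x).


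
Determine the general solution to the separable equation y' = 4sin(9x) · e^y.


Separate: e^(-y) dy = 4sin(9x) dx.
Integrate: -e^(-y) = -(4/9)cos(9x) + C₀.
Rearrange: e^(-y) = (4/9)cos(9x) + C.


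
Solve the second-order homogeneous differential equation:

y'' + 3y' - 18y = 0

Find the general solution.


Characteristic equation: r² + 3r - 18 = 0.
Factor: (r + 6)(r - 3) = 0 ⇒ r = -6, 3 (distinct real).
General solution: y = C₁e^(-6x) + C₂e^(3x).


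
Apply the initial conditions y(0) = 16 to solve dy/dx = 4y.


General solution of y' = 4y is y = Ce^(4x).
Apply y(0) = 16: C = 16.
Particular solution: y = 16e^(4x).


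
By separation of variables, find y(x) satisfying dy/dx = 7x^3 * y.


Separate variables: dy/y = 7x^3 dx.
Integrate: ln|y| = (7/4)x^4 + C₀.
Exponentiate: y = Ce^((7/4)x^4).


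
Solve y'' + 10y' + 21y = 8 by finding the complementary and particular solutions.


Characteristic roots of r² + 10r + 21 = 0 are -3, -7.
y_h = C₁e^(-3x) + C₂e^(-7x).
Constant forcing; try y_p = A. Then 21A = 8 ⇒ A = 8/21.
General solution: y = C₁e^(-3x) + C₂e^(-7x) + 8/21.


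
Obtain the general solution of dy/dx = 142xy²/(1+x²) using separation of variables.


Separate: dy/y² = 142x/(1+x²) dx.
Integrate LHS: ∫ dy/y² = -1/y.
Integrate RHS via u = 1+x²: 71ln(1+x²) + C.
Result: -1/y = 71ln(1+x²) + C.


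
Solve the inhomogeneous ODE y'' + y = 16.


Homogeneous part: r² + 1 = 0 ⇒ r = ±1i, so y_h = C₁cos(x) + C₂sin(x).
Try constant y_p = A; plug in: 1A = 16 ⇒ A = 16.
General solution: y = C₁cos(x) + C₂sin(x) + 16.


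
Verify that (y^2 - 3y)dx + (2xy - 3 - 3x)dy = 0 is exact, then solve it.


Check exactness: ∂M/∂y = 2y - 3 and ∂N/∂x = 2y - 3; equal, so the equation is exact.
Integrate M with respect to x (treating y as constant): ∫M dx = xy^2 - 3xy + h(y).
Differentiate w.r.t. y and set equal to N: the x-dependent terms already match, leaving h'(y) = -3. Integrate: h(y) = -3y.
So F(x,y) = xy^2 - 3y - 3xy.
General solution: xy^2 - 3y - 3xy = C.


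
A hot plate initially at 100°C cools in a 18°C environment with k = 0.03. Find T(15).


Newton's law: dT/dt = -k(T - T_a) has solution T(t) = T_a + (T₀ - T_a)e^(-kt).
Plug in T_a = 18, T₀ = 100, k = 0.03, t = 15: T(15) = 18 + (82)e^(-0.45) ≈ 70.3°C.


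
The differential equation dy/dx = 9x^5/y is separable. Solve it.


Separate variables: y dy = 9x^5 dx.
Integrate both sides: y²/2 = (3/2)x^6 + C₀.
Multiply by 2: y² = 3x^6 + C.


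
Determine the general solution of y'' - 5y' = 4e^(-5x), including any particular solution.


Characteristic roots of r² - 5r = 0 are 0, 5.
y_h = C₁ + C₂e^(5x).
Forcing exponent -5 is not a characteristic root; try y_p = Ae^(-5x).
Substitute: A·(25 + (-5)·-5 + (0)) = A·50 = 4, so A = 2/25.
General solution: y = C₁ + C₂e^(5x) + (2/25)e^(-5x).


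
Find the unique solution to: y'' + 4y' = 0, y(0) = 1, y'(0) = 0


Characteristic roots of r² + 4r = 0 are -4, 0.
General solution y = c₁ e^(-4x) + c₂.
Apply y(0) = 1: c₁ + c₂ = 1. Apply y'(0) = 0: -4 c₁ + 0 c₂ = 0.
Solve: c₁ = 0, c₂ = 1.
Particular solution: y = 0e^(-4x) + 1.


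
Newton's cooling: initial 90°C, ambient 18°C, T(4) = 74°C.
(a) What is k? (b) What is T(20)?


Newton's law: T(t) = T_a + (T₀ - T_a)e^(-kt).
(a) Use T(4) = 74: (74 - 18)/(90 - 18) = e^(-k·4), so k = -ln(0.778)/4 ≈ 0.0628.
(b) Apply k to t = 20: T(20) = 18 + (72)e^(-1.257) ≈ 38.5°C.


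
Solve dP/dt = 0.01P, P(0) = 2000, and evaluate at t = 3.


The ODE dP/dt = 0.01P has solution P(t) = P(0)e^(0.01t).
Substitute P(0) = 2000 and t = 3: P(3) = 2000 e^(0.03) ≈ 2061.


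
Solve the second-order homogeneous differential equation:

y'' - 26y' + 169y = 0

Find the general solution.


Characteristic equation: r² - 26r + 169 = 0, i.e. (r - 13)² = 0.
Repeated root r = 13; include an x factor for the second linearly independent solution.
General solution: y = (C₁ + C₂x)e^(13x).


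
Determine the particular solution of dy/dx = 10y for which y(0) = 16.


General solution of y' = 10y is y = Ce^(10x).
Apply y(0) = 16: C = 16.
Particular solution: y = 16e^(10x).


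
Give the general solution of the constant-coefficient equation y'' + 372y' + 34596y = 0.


Characteristic equation: r² + 372r + 34596 = 0, i.e. (r + 186)² = 0.
Repeated root r = -186; include an x factor for the second linearly independent solution.
General solution: y = (C₁ + C₂x)e^(-186x).


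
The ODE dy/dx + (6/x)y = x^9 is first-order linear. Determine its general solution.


P(x) = 6/x ⇒ μ = x^6.
(x^6 y)' = x^6·x^9 = x^15.
Integrate: x^6 y = x^16/(16) + C.
Solve for y: y = (1/16)x^10 + C/x^6.


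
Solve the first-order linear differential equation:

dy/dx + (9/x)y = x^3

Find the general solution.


P(x) = 9/x ⇒ μ = x^9.
(x^9 y)' = x^12 ⇒ x^9 y = x^13/(13) + C.
Solve for y: y = (1/13)x^4 + C/x^9.


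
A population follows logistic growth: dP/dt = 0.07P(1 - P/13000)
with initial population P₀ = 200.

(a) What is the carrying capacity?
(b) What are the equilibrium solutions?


Logistic ODE dP/dt = 0.07P(1 - P/13000) has equilibria where dP/dt = 0, i.e. P = 0 or P = 13000.
The coefficient (1 - P/K) = 0 when P = K, identifying K = 13000 as the carrying capacity.
(a) K = 13000; (b) equilibria P = 0 and P = 13000.


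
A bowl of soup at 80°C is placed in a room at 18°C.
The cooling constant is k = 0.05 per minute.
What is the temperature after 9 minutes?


Newton's law: dT/dt = -k(T - T_a) has solution T(t) = T_a + (T₀ - T_a)e^(-kt).
Plug in T_a = 18, T₀ = 80, k = 0.05, t = 9: T(9) = 18 + (62)e^(-0.45) ≈ 57.5°C.


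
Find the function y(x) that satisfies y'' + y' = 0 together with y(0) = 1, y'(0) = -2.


Characteristic roots of r² + r = 0 are 0, -1.
General solution y = c₁ + c₂ e^(-x).
Apply y(0) = 1: c₁ + c₂ = 1. Apply y'(0) = -2: 0 c₁ - 1 c₂ = -2.
Solve: c₁ = -1, c₂ = 2.
Particular solution: y = -1 + 2e^(-x).


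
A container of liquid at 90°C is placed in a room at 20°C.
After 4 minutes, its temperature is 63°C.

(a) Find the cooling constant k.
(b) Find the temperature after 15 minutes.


Newton's law: T(t) = T_a + (T₀ - T_a)e^(-kt).
(a) Use T(4) = 63: (63 - 20)/(90 - 20) = e^(-k·4), so k = -ln(0.614)/4 ≈ 0.1218.
(b) Apply k to t = 15: T(15) = 20 + (70)e^(-1.827) ≈ 31.3°C.


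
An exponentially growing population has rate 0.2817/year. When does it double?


Exponential growth: P(t) = P₀ e^(0.2817t). Set P(t)/P₀ = 2: e^(0.2817t) = 2.
Solve: t = ln(2)/0.2817 ≈ 2.46 years.


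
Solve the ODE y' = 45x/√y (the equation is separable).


Separate: √y dy = 45x dx.
Integrate: (2/3)y^(3/2) = (45/2)x² + C.


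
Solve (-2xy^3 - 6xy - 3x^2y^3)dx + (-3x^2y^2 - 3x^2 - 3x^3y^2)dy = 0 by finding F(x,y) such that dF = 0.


Check exactness: ∂M/∂y = -6xy^2 - 6x - 9x^2y^2 and ∂N/∂x = -6xy^2 - 6x - 9x^2y^2; equal, so the equation is exact.
Integrate M with respect to x (treating y as constant): ∫M dx = -x^2y^3 - 3x^2y - x^3y^3 + h(y).
Differentiate w.r.t. y and set equal to N: all terms match, so h'(y) = 0 and h is a constant absorbed into C.
General solution: -x^2y^3 - 3x^2y - x^3y^3 = C.


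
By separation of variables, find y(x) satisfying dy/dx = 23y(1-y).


Separate: dy/[y(1-y)] = 23 dx.
Partial fractions: 1/[y(1-y)] = 1/y + 1/(1-y).
Integrate: ln|y/(1-y)| = 23x + C₀.
Solve for y: y = 1/(1 + Ce^(-23x)).


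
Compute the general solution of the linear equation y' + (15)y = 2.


P(x) = 15, Q(x) = 2; integrating factor μ = e^(15x).
(μ y)' = 2e^(15x) ⇒ μ y = (2/15)e^(15x) + C.
Divide by μ: y = 2/15 + Ce^(-15x).


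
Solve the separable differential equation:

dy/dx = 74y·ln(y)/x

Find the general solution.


Separate: dy/[y ln(y)] = 74 dx/x.
Substitute u = ln(y): du/u = 74 dx/x.
Integrate: ln|ln(y)| = 74ln|x| + C₀, hence ln(y) = C·x^74.


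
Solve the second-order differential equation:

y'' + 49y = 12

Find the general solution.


Homogeneous part: r² + 49 = 0 ⇒ r = ±7i, so y_h = C₁cos(7x) + C₂sin(7x).
Try constant y_p = A; plug in: 49A = 12 ⇒ A = 12/49.
General solution: y = C₁cos(7x) + C₂sin(7x) + 12/49.


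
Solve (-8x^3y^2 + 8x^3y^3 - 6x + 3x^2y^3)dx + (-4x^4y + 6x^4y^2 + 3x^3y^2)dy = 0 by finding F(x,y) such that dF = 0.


Check exactness: ∂M/∂y = -16x^3y + 24x^3y^2 + 9x^2y^2 and ∂N/∂x = -16x^3y + 24x^3y^2 + 9x^2y^2; equal, so the equation is exact.
Integrate M with respect to x (treating y as constant): ∫M dx = -2x^4y^2 + 2x^4y^3 - 3x^2 + x^3y^3 + h(y).
Differentiate w.r.t. y and set equal to N: all terms match, so h'(y) = 0 and h is a constant absorbed into C.
General solution: -2x^4y^2 + 2x^4y^3 - 3x^2 + x^3y^3 = C.


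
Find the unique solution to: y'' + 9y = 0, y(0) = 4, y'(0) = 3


Characteristic roots of r² + 9 = 0 are ±3i, so y = C₁cos(3x) + C₂sin(3x).
Apply y(0) = 4: C₁ = 4. Differentiate and apply y'(0) = 3: 3·C₂ = 3, so C₂ = 1.
Particular solution: y = 4cos(3x) + sin(3x).


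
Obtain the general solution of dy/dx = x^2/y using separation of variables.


Separate variables: y dy = x^2 dx.
Integrate both sides: y²/2 = (1/3)x^3 + C₀.
Multiply by 2: y² = (2/3)x^3 + C.


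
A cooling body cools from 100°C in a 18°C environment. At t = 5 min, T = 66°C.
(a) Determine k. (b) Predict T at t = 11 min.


Newton's law: T(t) = T_a + (T₀ - T_a)e^(-kt).
(a) Use T(5) = 66: (66 - 18)/(100 - 18) = e^(-k·5), so k = -ln(0.585)/5 ≈ 0.1071.
(b) Apply k to t = 11: T(11) = 18 + (82)e^(-1.178) ≈ 43.2°C.


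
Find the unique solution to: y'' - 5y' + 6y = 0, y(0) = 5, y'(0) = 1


Characteristic roots of r² - 5r + 6 = 0 are 2, 3.
General solution y = c₁ e^(2x) + c₂ e^(3x).
Apply y(0) = 5: c₁ + c₂ = 5. Apply y'(0) = 1: 2 c₁ + 3 c₂ = 1.
Solve: c₁ = 14, c₂ = -9.
Particular solution: y = 14e^(2x) - 9e^(3x).


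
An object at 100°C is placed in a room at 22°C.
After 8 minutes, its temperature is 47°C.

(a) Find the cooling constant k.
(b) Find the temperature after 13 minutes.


Newton's law: T(t) = T_a + (T₀ - T_a)e^(-kt).
(a) Use T(8) = 47: (47 - 22)/(100 - 22) = e^(-k·8), so k = -ln(0.321)/8 ≈ 0.1422.
(b) Apply k to t = 13: T(13) = 22 + (78)e^(-1.849) ≈ 34.3°C.


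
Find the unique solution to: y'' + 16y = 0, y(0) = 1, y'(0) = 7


Characteristic roots of r² + 16 = 0 are ±4i, so y = C₁cos(4x) + C₂sin(4x).
Apply y(0) = 1: C₁ = 1. Differentiate and apply y'(0) = 7: 4·C₂ = 7, so C₂ = 7/4.
Particular solution: y = cos(4x) + (7/4)sin(4x).


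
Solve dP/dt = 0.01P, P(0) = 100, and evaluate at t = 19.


The ODE dP/dt = 0.01P has solution P(t) = P(0)e^(0.01t).
Substitute P(0) = 100 and t = 19: P(19) = 100 e^(0.19) ≈ 121.


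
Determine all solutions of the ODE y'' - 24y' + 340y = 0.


Characteristic equation: r² - 24r + 340 = 0.
Discriminant is negative; roots r = 12 ± 14i (complex conjugate pair).
General solution uses e^(α x)(C₁ cos(β x) + C₂ sin(β x)): y = e^(12x)(C₁cos(14x) + C₂sin(14x)).


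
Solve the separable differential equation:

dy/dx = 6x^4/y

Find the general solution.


Separate variables: y dy = 6x^4 dx.
Integrate both sides: y²/2 = (6/5)x^5 + C₀.
Multiply by 2: y² = (12/5)x^5 + C.


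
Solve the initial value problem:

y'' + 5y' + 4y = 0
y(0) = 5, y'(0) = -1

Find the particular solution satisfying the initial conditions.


Characteristic roots of r² + 5r + 4 = 0 are -4, -1.
General solution y = c₁ e^(-4x) + c₂ e^(-x).
Apply y(0) = 5: c₁ + c₂ = 5. Apply y'(0) = -1: -4 c₁ - 1 c₂ = -1.
Solve: c₁ = -4/3, c₂ = 19/3.
Particular solution: y = -(4/3)e^(-4x) + (19/3)e^(-x).


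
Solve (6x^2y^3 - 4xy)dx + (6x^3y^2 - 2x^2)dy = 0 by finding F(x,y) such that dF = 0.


Check exactness: ∂M/∂y = 18x^2y^2 - 4x and ∂N/∂x = 18x^2y^2 - 4x; equal, so the equation is exact.
Integrate M with respect to x (treating y as constant): ∫M dx = 2x^3y^3 - 2x^2y + h(y).
Differentiate w.r.t. y and set equal to N: all terms match, so h'(y) = 0 and h is a constant absorbed into C.
General solution: 2x^3y^3 - 2x^2y = C.


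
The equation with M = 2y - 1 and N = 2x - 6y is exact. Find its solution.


Check exactness: ∂M/∂y = 2 and ∂N/∂x = 2; equal, so the equation is exact.
Integrate M with respect to x (treating y as constant): ∫M dx = 2xy - x + h(y).
Differentiate w.r.t. y and set equal to N: the x-dependent terms already match, leaving h'(y) = -6y. Integrate: h(y) = -3y^2.
So F(x,y) = 2xy - 3y^2 - x.
General solution: 2xy - 3y^2 - x = C.


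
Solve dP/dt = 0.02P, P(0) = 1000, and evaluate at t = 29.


The ODE dP/dt = 0.02P has solution P(t) = P(0)e^(0.02t).
Substitute P(0) = 1000 and t = 29: P(29) = 1000 e^(0.58) ≈ 1786.


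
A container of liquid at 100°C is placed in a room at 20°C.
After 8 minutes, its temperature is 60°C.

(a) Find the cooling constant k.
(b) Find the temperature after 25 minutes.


Newton's law: T(t) = T_a + (T₀ - T_a)e^(-kt).
(a) Use T(8) = 60: (60 - 20)/(100 - 20) = e^(-k·8), so k = -ln(0.500)/8 ≈ 0.0866.
(b) Apply k to t = 25: T(25) = 20 + (80)e^(-2.166) ≈ 29.2°C.


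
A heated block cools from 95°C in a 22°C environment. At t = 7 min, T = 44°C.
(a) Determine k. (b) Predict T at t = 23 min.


Newton's law: T(t) = T_a + (T₀ - T_a)e^(-kt).
(a) Use T(7) = 44: (44 - 22)/(95 - 22) = e^(-k·7), so k = -ln(0.301)/7 ≈ 0.1713.
(b) Apply k to t = 23: T(23) = 22 + (73)e^(-3.941) ≈ 23.4°C.


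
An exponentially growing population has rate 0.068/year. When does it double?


Exponential growth: P(t) = P₀ e^(0.068t). Set P(t)/P₀ = 2: e^(0.068t) = 2.
Solve: t = ln(2)/0.068 ≈ 10.19 years.


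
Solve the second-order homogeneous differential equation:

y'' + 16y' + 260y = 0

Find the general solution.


Characteristic equation: r² + 16r + 260 = 0.
Discriminant is negative; roots r = -8 ± 14i (complex conjugate pair).
General solution uses e^(α x)(C₁ cos(β x) + C₂ sin(β x)): y = e^(-8x)(C₁cos(14x) + C₂sin(14x)).


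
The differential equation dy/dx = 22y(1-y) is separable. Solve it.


Separate: dy/[y(1-y)] = 22 dx.
Partial fractions: 1/[y(1-y)] = 1/y + 1/(1-y).
Integrate: ln|y/(1-y)| = 22x + C₀.
Solve for y: y = 1/(1 + Ce^(-22x)).


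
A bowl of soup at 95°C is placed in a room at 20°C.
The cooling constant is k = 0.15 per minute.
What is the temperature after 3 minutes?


Newton's law: dT/dt = -k(T - T_a) has solution T(t) = T_a + (T₀ - T_a)e^(-kt).
Plug in T_a = 20, T₀ = 95, k = 0.15, t = 3: T(3) = 20 + (75)e^(-0.45) ≈ 67.8°C.


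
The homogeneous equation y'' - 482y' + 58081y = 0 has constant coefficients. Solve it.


Characteristic equation: r² - 482r + 58081 = 0, i.e. (r - 241)² = 0.
Repeated root r = 241; include an x factor for the second linearly independent solution.
General solution: y = (C₁ + C₂x)e^(241x).


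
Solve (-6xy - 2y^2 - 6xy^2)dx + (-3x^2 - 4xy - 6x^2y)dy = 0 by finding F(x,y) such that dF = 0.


Check exactness: ∂M/∂y = -6x - 4y - 12xy and ∂N/∂x = -6x - 4y - 12xy; equal, so the equation is exact.
Integrate M with respect to x (treating y as constant): ∫M dx = -3x^2y - 2xy^2 - 3x^2y^2 + h(y).
Differentiate w.r.t. y and set equal to N: all terms match, so h'(y) = 0 and h is a constant absorbed into C.
General solution: -3x^2y - 2xy^2 - 3x^2y^2 = C.


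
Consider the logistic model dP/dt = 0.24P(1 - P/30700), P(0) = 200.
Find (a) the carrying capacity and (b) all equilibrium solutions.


Logistic ODE dP/dt = 0.24P(1 - P/30700) has equilibria where dP/dt = 0, i.e. P = 0 or P = 30700.
The coefficient (1 - P/K) = 0 when P = K, identifying K = 30700 as the carrying capacity.
(a) K = 30700; (b) equilibria P = 0 and P = 30700.


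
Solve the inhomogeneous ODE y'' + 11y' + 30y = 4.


Characteristic roots of r² + 11r + 30 = 0 are -6, -5.
y_h = C₁e^(-6x) + C₂e^(-5x).
Constant forcing; try y_p = A. Then 30A = 4 ⇒ A = 2/15.
General solution: y = C₁e^(-6x) + C₂e^(-5x) + 2/15.


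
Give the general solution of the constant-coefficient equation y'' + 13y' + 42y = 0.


Characteristic equation: r² + 13r + 42 = 0.
Factor: (r + 7)(r + 6) = 0 ⇒ r = -7, -6 (distinct real).
General solution: y = C₁e^(-7x) + C₂e^(-6x).


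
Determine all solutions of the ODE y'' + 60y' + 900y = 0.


Characteristic equation: r² + 60r + 900 = 0, i.e. (r + 30)² = 0.
Repeated root r = -30; include an x factor for the second linearly independent solution.
General solution: y = (C₁ + C₂x)e^(-30x).


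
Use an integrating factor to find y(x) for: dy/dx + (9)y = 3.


P(x) = 9, Q(x) = 3; integrating factor μ = e^(9x).
(μ y)' = 3e^(9x) ⇒ μ y = (1/3)e^(9x) + C.
Divide by μ: y = 1/3 + Ce^(-9x).


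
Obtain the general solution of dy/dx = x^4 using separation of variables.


Integrate both sides with respect to x: y = ∫ x^4 dx = (1/5)x^5 + C.


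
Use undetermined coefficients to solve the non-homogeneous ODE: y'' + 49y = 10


Homogeneous part: r² + 49 = 0 ⇒ r = ±7i, so y_h = C₁cos(7x) + C₂sin(7x).
Try constant y_p = A; plug in: 49A = 10 ⇒ A = 10/49.
General solution: y = C₁cos(7x) + C₂sin(7x) + 10/49.


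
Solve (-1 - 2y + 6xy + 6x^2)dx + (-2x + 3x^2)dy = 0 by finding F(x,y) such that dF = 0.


Check exactness: ∂M/∂y = -2 + 6x and ∂N/∂x = -2 + 6x; equal, so the equation is exact.
Integrate M with respect to x (treating y as constant): ∫M dx = -x - 2xy + 3x^2y + 2x^3 + h(y).
Differentiate w.r.t. y and set equal to N: all terms match, so h'(y) = 0 and h is a constant absorbed into C.
General solution: -x - 2xy + 3x^2y + 2x^3 = C.


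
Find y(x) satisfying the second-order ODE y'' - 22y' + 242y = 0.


Characteristic equation: r² - 22r + 242 = 0.
Discriminant is negative; roots r = 11 ± 11i (complex conjugate pair).
General solution uses e^(α x)(C₁ cos(β x) + C₂ sin(β x)): y = e^(11x)(C₁cos(11x) + C₂sin(11x)).


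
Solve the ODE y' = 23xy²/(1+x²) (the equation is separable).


Separate: dy/y² = 23x/(1+x²) dx.
Integrate LHS: ∫ dy/y² = -1/y.
Integrate RHS via u = 1+x²: (23/2)ln(1+x²) + C.
Result: -1/y = (23/2)ln(1+x²) + C.


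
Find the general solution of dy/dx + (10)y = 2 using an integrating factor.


P(x) = 10, Q(x) = 2; integrating factor μ = e^(10x).
(μ y)' = 2e^(10x) ⇒ μ y = (1/5)e^(10x) + C.
Divide by μ: y = 1/5 + Ce^(-10x).


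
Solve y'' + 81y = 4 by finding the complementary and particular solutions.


Homogeneous part: r² + 81 = 0 ⇒ r = ±9i, so y_h = C₁cos(9x) + C₂sin(9x).
Try constant y_p = A; plug in: 81A = 4 ⇒ A = 4/81.
General solution: y = C₁cos(9x) + C₂sin(9x) + 4/81.


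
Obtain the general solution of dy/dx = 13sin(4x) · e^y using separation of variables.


Separate: e^(-y) dy = 13sin(4x) dx.
Integrate: -e^(-y) = -(13/4)cos(4x) + C₀.
Rearrange: e^(-y) = (13/4)cos(4x) + C.


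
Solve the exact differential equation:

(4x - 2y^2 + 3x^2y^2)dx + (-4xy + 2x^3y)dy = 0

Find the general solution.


Check exactness: ∂M/∂y = -4y + 6x^2y and ∂N/∂x = -4y + 6x^2y; equal, so the equation is exact.
Integrate M with respect to x (treating y as constant): ∫M dx = 2x^2 - 2xy^2 + x^3y^2 + h(y).
Differentiate w.r.t. y and set equal to N: all terms match, so h'(y) = 0 and h is a constant absorbed into C.
General solution: 2x^2 - 2xy^2 + x^3y^2 = C.


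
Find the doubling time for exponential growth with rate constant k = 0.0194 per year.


Exponential growth: P(t) = P₀ e^(0.0194t). Set P(t)/P₀ = 2: e^(0.0194t) = 2.
Solve: t = ln(2)/0.0194 ≈ 35.73 years.


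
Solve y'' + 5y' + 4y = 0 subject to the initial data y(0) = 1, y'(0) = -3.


Characteristic roots of r² + 5r + 4 = 0 are -4, -1.
General solution y = c₁ e^(-4x) + c₂ e^(-x).
Apply y(0) = 1: c₁ + c₂ = 1. Apply y'(0) = -3: -4 c₁ - 1 c₂ = -3.
Solve: c₁ = 2/3, c₂ = 1/3.
Particular solution: y = (2/3)e^(-4x) + (1/3)e^(-x).


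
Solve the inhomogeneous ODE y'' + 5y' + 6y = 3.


Characteristic roots of r² + 5r + 6 = 0 are -3, -2.
y_h = C₁e^(-3x) + C₂e^(-2x).
Constant forcing; try y_p = A. Then 6A = 3 ⇒ A = 1/2.
General solution: y = C₁e^(-3x) + C₂e^(-2x) + 1/2.


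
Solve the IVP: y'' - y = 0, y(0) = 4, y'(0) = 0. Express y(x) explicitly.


Characteristic roots of r² - 1 = 0 are 1, -1.
General solution y = c₁ e^(x) + c₂ e^(-x).
Apply y(0) = 4: c₁ + c₂ = 4. Apply y'(0) = 0: 1 c₁ - 1 c₂ = 0.
Solve: c₁ = 2, c₂ = 2.
Particular solution: y = 2e^(x) + 2e^(-x).
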